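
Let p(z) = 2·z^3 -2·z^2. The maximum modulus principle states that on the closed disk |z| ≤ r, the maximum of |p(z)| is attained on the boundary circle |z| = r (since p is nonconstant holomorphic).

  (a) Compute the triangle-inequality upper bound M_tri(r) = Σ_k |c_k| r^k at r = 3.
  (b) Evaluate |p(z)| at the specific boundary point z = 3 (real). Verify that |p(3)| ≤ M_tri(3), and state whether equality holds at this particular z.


Coefficients: c_0 = 0, c_1 = 0, c_2 = -2, c_3 = 2. Radius r = 3.
Part (a). Triangle bound: M_tri(r) = Σ_k |c_k| r^k
  = |0|·3^0 + |0|·3^1 + |-2|·3^2 + |2|·3^3
  = 0 + 0 + 18 + 54 = 72.
This bounds M(r) := max_{|z|=r} |p(z)| from above; equality holds iff all terms c_k z^k can be made to align in phase at a single z on |z|=r.
Part (b). At z = 3 (real, on the circle |z| = r):
  p(3) = (0)·3^0 + (0)·3^1 + (-2)·3^2 + (2)·3^3 = 36.
  |p(3)| = 36.
Check: |p(3)| = 36 ≤ 72 = M_tri(3). ✓ Equality does not hold at z = 3 (the coefficients have mixed signs, so the terms do not all align in phase there).

M_tri(3) = 72; |p(3)| = 36; equality at z=3: no.


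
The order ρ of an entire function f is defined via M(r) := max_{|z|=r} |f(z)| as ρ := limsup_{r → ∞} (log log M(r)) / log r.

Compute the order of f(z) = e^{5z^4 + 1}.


|e^{5z^4 + 1}| = e^{Re(5·z^4) + 1} ≤ e^{5|z|^4 + 1} = e^{5r^4 + 1} on |z| = r, so ρ ≤ 4. Choosing z on |z|=r so that 5·z^4 is real positive (always possible by picking arg z appropriately) gives |f(z)| = e^{5r^4 + 1}, matching the bound. The additive constant 1 does not affect log log M(r) ~ 4·log r. Hence ρ = 4.
Therefore ρ = 4.

Order ρ = 4.


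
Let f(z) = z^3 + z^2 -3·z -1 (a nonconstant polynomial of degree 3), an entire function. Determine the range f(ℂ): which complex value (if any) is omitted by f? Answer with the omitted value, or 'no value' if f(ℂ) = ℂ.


Little Picard bounds the complement of f(ℂ) to at most one point.
For every w ∈ ℂ, the equation p(z) − w = 0 is a nonconstant polynomial in z and hence has at least one root by the fundamental theorem of algebra. So p is surjective onto ℂ, omitting no value.

Omitted value: no value.


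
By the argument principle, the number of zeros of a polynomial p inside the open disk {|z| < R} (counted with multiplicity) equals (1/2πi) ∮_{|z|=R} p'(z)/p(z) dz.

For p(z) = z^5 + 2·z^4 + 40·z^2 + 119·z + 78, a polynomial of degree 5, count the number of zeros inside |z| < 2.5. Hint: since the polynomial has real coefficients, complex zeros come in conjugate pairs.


The zeros of p are: -2, -3, (2 + 3i), (2 - 3i), -1.
Their magnitudes are: 2, 3, 3.606, 3.606, 1.
Zeros with |z| < R = 2.5: -2, -1.
Count = 2.
By the argument principle, (1/2πi) ∮_{|z|=R} p'(z)/p(z) dz equals exactly this count.

Number of zeros inside |z| < 2.5: 2.


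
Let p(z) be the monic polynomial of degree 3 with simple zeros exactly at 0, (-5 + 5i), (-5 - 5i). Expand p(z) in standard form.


The polynomial is p(z) = ∏_{α ∈ S} (z − α), where S = {0, (-5 + 5i), (-5 - 5i)}.
Expanding the product yields: p(z) = z^3 + 10·z^2 + 50·z.
Note conjugate pairs combine to real quadratics: (z − (-5+5i))(z − (-5−5i)) = z² + 10z + 50.
The resulting polynomial has degree 3 and real coefficients as required.

p(z) = z^3 + 10·z^2 + 50·z.


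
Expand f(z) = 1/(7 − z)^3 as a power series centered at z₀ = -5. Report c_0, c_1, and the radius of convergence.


Let w = z − z₀, so z = z₀ + w.
Then 7 − z = 7 − (z₀ + w) = (7 − z₀) − w = 12 − w.
f(z) = 1/(12 − w)^3 = (1/(12)^3) · (1 − w/(12))^{−3}.
By the binomial series (1−u)^{−3} = Σ_{n≥0} C(n+2, 2) u^n for |u|<1, with u = w/(12):
  c_n = C(n+2, 2) / (12)^(n+3).
  c_0 = 1/(12)^3 = 1/1728.
  c_1 = 3/(12)^4 = 1/6912.
The series is valid for |w/d| < 1, i.e. |z − z₀| < |d|.
Radius of convergence: R = |7 − z₀| = |12| = 12 (distance from z₀ to the singularity z = 7).

c_0 = 1/1728, c_1 = 1/6912; R = 12.


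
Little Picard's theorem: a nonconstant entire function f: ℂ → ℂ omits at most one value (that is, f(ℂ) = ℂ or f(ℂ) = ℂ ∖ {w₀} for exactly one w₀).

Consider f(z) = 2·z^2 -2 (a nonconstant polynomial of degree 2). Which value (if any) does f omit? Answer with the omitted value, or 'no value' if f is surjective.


Little Picard bounds the complement of f(ℂ) to at most one point.
For every w ∈ ℂ, the equation p(z) − w = 0 is a nonconstant polynomial in z and hence has at least one root by the fundamental theorem of algebra. So p is surjective onto ℂ, omitting no value.

Omitted value: no value.


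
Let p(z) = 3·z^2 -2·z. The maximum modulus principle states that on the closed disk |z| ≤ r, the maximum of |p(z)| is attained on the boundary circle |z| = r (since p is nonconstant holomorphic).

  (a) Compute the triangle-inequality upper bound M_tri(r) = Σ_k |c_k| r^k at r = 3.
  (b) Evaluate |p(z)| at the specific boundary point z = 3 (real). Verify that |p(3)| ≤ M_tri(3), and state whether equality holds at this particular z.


Coefficients: c_0 = 0, c_1 = -2, c_2 = 3. Radius r = 3.
Part (a). Triangle bound: M_tri(r) = Σ_k |c_k| r^k
  = |0|·3^0 + |-2|·3^1 + |3|·3^2
  = 0 + 6 + 27 = 33.
This bounds M(r) := max_{|z|=r} |p(z)| from above; equality holds iff all terms c_k z^k can be made to align in phase at a single z on |z|=r.
Part (b). At z = 3 (real, on the circle |z| = r):
  p(3) = (0)·3^0 + (-2)·3^1 + (3)·3^2 = 21.
  |p(3)| = 21.
Check: |p(3)| = 21 ≤ 33 = M_tri(3). ✓ Equality does not hold at z = 3 (the coefficients have mixed signs, so the terms do not all align in phase there).

M_tri(3) = 33; |p(3)| = 21; equality at z=3: no.


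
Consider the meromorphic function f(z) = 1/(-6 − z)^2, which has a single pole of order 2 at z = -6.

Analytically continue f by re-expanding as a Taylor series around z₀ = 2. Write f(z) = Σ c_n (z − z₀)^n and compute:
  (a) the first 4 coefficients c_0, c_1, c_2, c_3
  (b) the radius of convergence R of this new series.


Let w = z − z₀, so z = z₀ + w.
Then -6 − z = -6 − (z₀ + w) = (-6 − z₀) − w = -8 − w.
f(z) = 1/(-8 − w)^2 = (1/(-8)^2) · (1 − w/(-8))^{−2}.
By the binomial series (1−u)^{−2} = Σ_{n≥0} C(n+1, 1) u^n for |u|<1, with u = w/(-8):
  c_n = C(n+1, 1) / (-8)^(n+2).
  c_0 = 1/(-8)^2 = 1/64.
  c_1 = 2/(-8)^3 = -1/256.
  c_2 = 3/(-8)^4 = 3/4096.
  c_3 = 4/(-8)^5 = -1/8192.
The series is valid for |w/d| < 1, i.e. |z − z₀| < |d|.
Radius of convergence: R = |-6 − z₀| = |-8| = 8 (distance from z₀ to the singularity z = -6).

c_0 = 1/64, c_1 = -1/256, c_2 = 3/4096, c_3 = -1/8192; R = 8.


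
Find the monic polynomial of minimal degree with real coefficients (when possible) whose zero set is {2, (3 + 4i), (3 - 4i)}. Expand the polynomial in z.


The polynomial is p(z) = ∏_{α ∈ S} (z − α), where S = {2, (3 + 4i), (3 - 4i)}.
Expanding the product yields: p(z) = z^3 -8·z^2 + 37·z -50.
Note conjugate pairs combine to real quadratics: (z − (3+4i))(z − (3−4i)) = z² − 6z + 25.
The resulting polynomial has degree 3 and real coefficients as required.

p(z) = z^3 -8·z^2 + 37·z -50.


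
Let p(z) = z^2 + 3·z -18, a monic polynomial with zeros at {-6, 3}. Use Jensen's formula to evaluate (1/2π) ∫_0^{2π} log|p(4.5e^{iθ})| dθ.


Zeros: -6, 3; r = 4.5.
Inside |z| < r: 3. Outside (|z| ≥ r): -6.
p(0) = -18, so log|p(0)| = log(18) = 2.8904.
Apply Jensen: I(r) = log|p(0)| + Σ_k log(r/|z_k|), summed over zeros inside |z| < r.
  log(r/|z_k|) for z_k = 3: log(4.5/3) = 0.4055
  Outside zeros (-6) contribute nothing to the Jensen sum.
Sum over inside zeros: 0.4055.
I(r) = log|p(0)| + (inside sum) = 2.8904 + 0.4055 = 3.2958.
Note: since some zeros are outside |z| ≤ r, the simplified n·log(r) form does NOT apply — only the inside zeros contribute.

I(r) ≈ 3.2958.


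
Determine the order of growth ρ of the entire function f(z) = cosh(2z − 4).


cosh(w) is a linear combination of e^{iw} and e^{−iw} (or e^w, e^{−w} in the hyperbolic case), so |cosh(w)| ≤ e^{|w|}. With w = 2z − 4, |w| ≤ 2|z| + 4 = 2r + 4 on |z| = r, giving M(r) ≤ e^{2r + 4}, so ρ ≤ 1. On a suitable ray (z = it for sin/cos; z = t for sinh/cosh, t real → ∞), |cosh(2z − 4)| grows like e^{2|t|}/2, so ρ ≥ 1. Hence ρ = 1.
Therefore ρ = 1.

Order ρ = 1.


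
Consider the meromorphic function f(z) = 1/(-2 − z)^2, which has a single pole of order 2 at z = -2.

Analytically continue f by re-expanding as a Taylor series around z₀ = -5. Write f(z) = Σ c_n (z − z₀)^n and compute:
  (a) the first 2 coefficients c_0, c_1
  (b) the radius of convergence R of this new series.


Let w = z − z₀, so z = z₀ + w.
Then -2 − z = -2 − (z₀ + w) = (-2 − z₀) − w = 3 − w.
f(z) = 1/(3 − w)^2 = (1/(3)^2) · (1 − w/(3))^{−2}.
By the binomial series (1−u)^{−2} = Σ_{n≥0} C(n+1, 1) u^n for |u|<1, with u = w/(3):
  c_n = C(n+1, 1) / (3)^(n+2).
  c_0 = 1/(3)^2 = 1/9.
  c_1 = 2/(3)^3 = 2/27.
The series is valid for |w/d| < 1, i.e. |z − z₀| < |d|.
Radius of convergence: R = |-2 − z₀| = |3| = 3 (distance from z₀ to the singularity z = -2).

c_0 = 1/9, c_1 = 2/27; R = 3.


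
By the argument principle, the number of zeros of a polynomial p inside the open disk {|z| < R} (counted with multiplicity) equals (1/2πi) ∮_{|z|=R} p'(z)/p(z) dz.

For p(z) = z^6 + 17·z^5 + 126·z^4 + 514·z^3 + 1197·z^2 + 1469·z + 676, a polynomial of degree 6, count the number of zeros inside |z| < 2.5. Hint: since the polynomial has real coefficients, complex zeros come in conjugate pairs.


The zeros of p are: -4, -1, (-3 + 2i), (-3 - 2i), (-3 + 2i), (-3 - 2i).
Their magnitudes are: 4, 1, 3.606, 3.606, 3.606, 3.606.
Zeros with |z| < R = 2.5: -1.
Count = 1.
By the argument principle, (1/2πi) ∮_{|z|=R} p'(z)/p(z) dz equals exactly this count.

Number of zeros inside |z| < 2.5: 1.


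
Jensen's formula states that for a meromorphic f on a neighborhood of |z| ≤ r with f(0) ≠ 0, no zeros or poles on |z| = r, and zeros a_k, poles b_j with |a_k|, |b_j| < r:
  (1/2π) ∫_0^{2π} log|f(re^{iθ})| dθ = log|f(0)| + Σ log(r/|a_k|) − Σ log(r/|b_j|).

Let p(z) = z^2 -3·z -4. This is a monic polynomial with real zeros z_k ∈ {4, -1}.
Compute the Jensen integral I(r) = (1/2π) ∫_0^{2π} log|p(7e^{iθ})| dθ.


Zeros: -1, 4; r = 7.
Inside |z| < r: -1, 4. Outside (|z| ≥ r): ∅.
p(0) = -4, so log|p(0)| = log(4) = 1.3863.
Apply Jensen: I(r) = log|p(0)| + Σ_k log(r/|z_k|), summed over zeros inside |z| < r.
  log(r/|z_k|) for z_k = 4: log(7/4) = 0.5596
  log(r/|z_k|) for z_k = -1: log(7/1) = 1.9459
Sum over inside zeros: 2.5055.
I(r) = log|p(0)| + (inside sum) = 1.3863 + 2.5055 = 3.8918.
Closed form (all zeros inside, monic): I(r) = n·log(r) = 2·log(7) = 3.8918. ✓

I(r) ≈ 3.8918.


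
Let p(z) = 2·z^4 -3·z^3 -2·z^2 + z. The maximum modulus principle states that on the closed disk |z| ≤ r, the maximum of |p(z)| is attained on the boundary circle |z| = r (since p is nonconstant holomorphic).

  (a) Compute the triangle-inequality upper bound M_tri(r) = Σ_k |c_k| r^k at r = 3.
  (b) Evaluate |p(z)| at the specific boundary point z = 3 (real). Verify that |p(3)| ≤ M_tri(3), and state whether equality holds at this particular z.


Coefficients: c_0 = 0, c_1 = 1, c_2 = -2, c_3 = -3, c_4 = 2. Radius r = 3.
Part (a). Triangle bound: M_tri(r) = Σ_k |c_k| r^k
  = |0|·3^0 + |1|·3^1 + |-2|·3^2 + |-3|·3^3 + |2|·3^4
  = 0 + 3 + 18 + 81 + 162 = 264.
This bounds M(r) := max_{|z|=r} |p(z)| from above; equality holds iff all terms c_k z^k can be made to align in phase at a single z on |z|=r.
Part (b). At z = 3 (real, on the circle |z| = r):
  p(3) = (0)·3^0 + (1)·3^1 + (-2)·3^2 + (-3)·3^3 + (2)·3^4 = 66.
  |p(3)| = 66.
Check: |p(3)| = 66 ≤ 264 = M_tri(3). ✓ Equality does not hold at z = 3 (the coefficients have mixed signs, so the terms do not all align in phase there).

M_tri(3) = 264; |p(3)| = 66; equality at z=3: no.


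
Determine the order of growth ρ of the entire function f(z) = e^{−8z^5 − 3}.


|e^{−8z^5 − 3}| = e^{Re(-8·z^5) + -3} ≤ e^{8|z|^5 + -3} = e^{8r^5 + -3} on |z| = r, so ρ ≤ 5. Choosing z on |z|=r so that -8·z^5 is real positive (always possible by picking arg z appropriately) gives |f(z)| = e^{8r^5 + -3}, matching the bound. The additive constant -3 does not affect log log M(r) ~ 5·log r. Hence ρ = 5.
Therefore ρ = 5.

Order ρ = 5.


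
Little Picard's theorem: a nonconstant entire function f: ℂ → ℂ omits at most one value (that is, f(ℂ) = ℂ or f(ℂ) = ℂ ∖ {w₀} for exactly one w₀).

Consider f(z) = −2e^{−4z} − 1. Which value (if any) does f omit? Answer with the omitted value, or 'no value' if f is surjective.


Little Picard bounds the complement of f(ℂ) to at most one point.
e^{−4z} is never zero on ℂ, so -2·e^{−4z} takes every value in ℂ ∖ {0}. Adding -1 shifts the range to ℂ ∖ {-1}. Thus f omits exactly the value -1.

Omitted value: -1.


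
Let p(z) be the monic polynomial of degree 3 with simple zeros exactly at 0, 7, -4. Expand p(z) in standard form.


The polynomial is p(z) = ∏_{α ∈ S} (z − α), where S = {0, 7, -4}.
Expanding the product yields: p(z) = z^3 -3·z^2 -28·z.
The resulting polynomial has degree 3 and real coefficients as required.

p(z) = z^3 -3·z^2 -28·z.


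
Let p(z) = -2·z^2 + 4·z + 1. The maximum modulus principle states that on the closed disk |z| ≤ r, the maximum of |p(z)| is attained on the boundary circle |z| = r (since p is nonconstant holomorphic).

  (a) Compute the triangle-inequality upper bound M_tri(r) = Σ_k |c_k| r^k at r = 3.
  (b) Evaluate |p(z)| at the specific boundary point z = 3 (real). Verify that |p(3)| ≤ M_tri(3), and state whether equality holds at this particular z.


Coefficients: c_0 = 1, c_1 = 4, c_2 = -2. Radius r = 3.
Part (a). Triangle bound: M_tri(r) = Σ_k |c_k| r^k
  = |1|·3^0 + |4|·3^1 + |-2|·3^2
  = 1 + 12 + 18 = 31.
This bounds M(r) := max_{|z|=r} |p(z)| from above; equality holds iff all terms c_k z^k can be made to align in phase at a single z on |z|=r.
Part (b). At z = 3 (real, on the circle |z| = r):
  p(3) = (1)·3^0 + (4)·3^1 + (-2)·3^2 = -5.
  |p(3)| = 5.
Check: |p(3)| = 5 ≤ 31 = M_tri(3). ✓ Equality does not hold at z = 3 (the coefficients have mixed signs, so the terms do not all align in phase there).

M_tri(3) = 31; |p(3)| = 5; equality at z=3: no.


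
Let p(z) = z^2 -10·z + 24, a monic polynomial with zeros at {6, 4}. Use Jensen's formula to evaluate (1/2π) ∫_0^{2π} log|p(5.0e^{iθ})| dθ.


Zeros: 4, 6; r = 5.0.
Inside |z| < r: 4. Outside (|z| ≥ r): 6.
p(0) = 24, so log|p(0)| = log(24) = 3.1781.
Apply Jensen: I(r) = log|p(0)| + Σ_k log(r/|z_k|), summed over zeros inside |z| < r.
  log(r/|z_k|) for z_k = 4: log(5.0/4) = 0.2231
  Outside zeros (6) contribute nothing to the Jensen sum.
Sum over inside zeros: 0.2231.
I(r) = log|p(0)| + (inside sum) = 3.1781 + 0.2231 = 3.4012.
Note: since some zeros are outside |z| ≤ r, the simplified n·log(r) form does NOT apply — only the inside zeros contribute.

I(r) ≈ 3.4012.


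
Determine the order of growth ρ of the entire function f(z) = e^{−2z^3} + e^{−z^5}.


Each summand is entire of order 3 and 5 respectively (as in the single-exponential case). The order of a sum is at most the max of the orders, so ρ ≤ 5. For the lower bound: on |z|=r choose arg z so that -1z^5 is real positive; then |e^{-1z^5}| = e^{1r^5} while |e^{-2z^3}| ≤ e^{2r^3} = o(e^{1r^5}). So |f| ≥ e^{1r^5}(1 − o(1)) and ρ ≥ 5. Hence ρ = max(3, 5) = 5.
Therefore ρ = 5.

Order ρ = 5.


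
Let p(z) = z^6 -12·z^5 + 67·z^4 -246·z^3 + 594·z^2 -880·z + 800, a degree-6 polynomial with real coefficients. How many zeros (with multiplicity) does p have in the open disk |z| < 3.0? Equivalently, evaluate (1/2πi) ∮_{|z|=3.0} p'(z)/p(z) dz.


The zeros of p are: 4, (1 + 2i), (1 - 2i), (1 + 3i), (1 - 3i), 4.
Their magnitudes are: 4, 2.236, 2.236, 3.162, 3.162, 4.
Zeros with |z| < R = 3.0: (1 + 2i), (1 - 2i).
Count = 2.
By the argument principle, (1/2πi) ∮_{|z|=R} p'(z)/p(z) dz equals exactly this count.

Number of zeros inside |z| < 3.0: 2.


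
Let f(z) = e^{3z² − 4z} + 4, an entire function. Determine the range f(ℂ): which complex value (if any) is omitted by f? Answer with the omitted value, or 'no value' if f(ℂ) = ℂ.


Little Picard bounds the complement of f(ℂ) to at most one point.
The exponent g(z) = 3z² − 4z is a nonconstant polynomial, hence surjective onto ℂ. So e^{g(z)} takes every value in {e^w : w ∈ ℂ} = ℂ ∖ {0}. Adding 4 shifts the range to ℂ ∖ {4}. f omits exactly 4.

Omitted value: 4.


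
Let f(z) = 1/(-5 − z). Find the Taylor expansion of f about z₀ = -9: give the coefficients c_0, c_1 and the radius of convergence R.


Let w = z − z₀, so z = z₀ + w.
Then -5 − z = -5 − (z₀ + w) = (-5 − z₀) − w = 4 − w.
f(z) = 1/(4 − w) = (1/(4)) · 1/(1 − w/(4)) = Σ_{n≥0} w^n / (4)^(n+1).
So c_n = 1/(4)^(n+1):
  c_0 = 1/(4)^1 = 1/4.
  c_1 = 1/(4)^2 = 1/16.
The series is valid for |w/d| < 1, i.e. |z − z₀| < |d|.
Radius of convergence: R = |-5 − z₀| = |4| = 4 (distance from z₀ to the singularity z = -5).

c_0 = 1/4, c_1 = 1/16; R = 4.


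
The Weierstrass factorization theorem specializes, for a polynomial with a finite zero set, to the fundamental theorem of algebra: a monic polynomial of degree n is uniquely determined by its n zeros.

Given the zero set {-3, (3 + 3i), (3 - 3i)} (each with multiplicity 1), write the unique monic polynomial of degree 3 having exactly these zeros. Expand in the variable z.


The polynomial is p(z) = ∏_{α ∈ S} (z − α), where S = {-3, (3 + 3i), (3 - 3i)}.
Expanding the product yields: p(z) = z^3 -3·z^2 + 54.
Note conjugate pairs combine to real quadratics: (z − (3+3i))(z − (3−3i)) = z² − 6z + 18.
The resulting polynomial has degree 3 and real coefficients as required.

p(z) = z^3 -3·z^2 + 54.


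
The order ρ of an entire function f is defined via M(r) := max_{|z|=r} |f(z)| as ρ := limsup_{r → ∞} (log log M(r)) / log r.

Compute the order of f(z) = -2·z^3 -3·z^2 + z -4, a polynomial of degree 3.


|f(z)| ≤ Σ|c_k|·r^k = O(r^3) as r → ∞. Polynomial growth is O(e^{r^ε}) for every ε > 0 (since r^3/e^{r^ε} → 0), so ρ ≤ ε for all ε > 0, i.e. ρ = 0. Every nonconstant polynomial has order 0.
Therefore ρ = 0.

Order ρ = 0.


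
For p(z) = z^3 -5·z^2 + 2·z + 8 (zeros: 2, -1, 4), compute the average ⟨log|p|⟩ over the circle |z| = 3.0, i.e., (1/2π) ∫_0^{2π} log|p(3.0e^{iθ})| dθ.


Zeros: -1, 2, 4; r = 3.0.
Inside |z| < r: -1, 2. Outside (|z| ≥ r): 4.
p(0) = 8, so log|p(0)| = log(8) = 2.0794.
Apply Jensen: I(r) = log|p(0)| + Σ_k log(r/|z_k|), summed over zeros inside |z| < r.
  log(r/|z_k|) for z_k = 2: log(3.0/2) = 0.4055
  log(r/|z_k|) for z_k = -1: log(3.0/1) = 1.0986
  Outside zeros (4) contribute nothing to the Jensen sum.
Sum over inside zeros: 1.5041.
I(r) = log|p(0)| + (inside sum) = 2.0794 + 1.5041 = 3.5835.
Note: since some zeros are outside |z| ≤ r, the simplified n·log(r) form does NOT apply — only the inside zeros contribute.

I(r) ≈ 3.5835.


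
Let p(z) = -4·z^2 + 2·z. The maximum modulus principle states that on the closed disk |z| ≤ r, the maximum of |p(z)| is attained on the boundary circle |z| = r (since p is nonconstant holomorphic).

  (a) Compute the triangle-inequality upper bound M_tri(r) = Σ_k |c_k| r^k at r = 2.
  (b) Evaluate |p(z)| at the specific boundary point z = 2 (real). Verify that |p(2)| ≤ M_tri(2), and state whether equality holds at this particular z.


Coefficients: c_0 = 0, c_1 = 2, c_2 = -4. Radius r = 2.
Part (a). Triangle bound: M_tri(r) = Σ_k |c_k| r^k
  = |0|·2^0 + |2|·2^1 + |-4|·2^2
  = 0 + 4 + 16 = 20.
This bounds M(r) := max_{|z|=r} |p(z)| from above; equality holds iff all terms c_k z^k can be made to align in phase at a single z on |z|=r.
Part (b). At z = 2 (real, on the circle |z| = r):
  p(2) = (0)·2^0 + (2)·2^1 + (-4)·2^2 = -12.
  |p(2)| = 12.
Check: |p(2)| = 12 ≤ 20 = M_tri(2). ✓ Equality does not hold at z = 2 (the coefficients have mixed signs, so the terms do not all align in phase there).

M_tri(2) = 20; |p(2)| = 12; equality at z=2: no.


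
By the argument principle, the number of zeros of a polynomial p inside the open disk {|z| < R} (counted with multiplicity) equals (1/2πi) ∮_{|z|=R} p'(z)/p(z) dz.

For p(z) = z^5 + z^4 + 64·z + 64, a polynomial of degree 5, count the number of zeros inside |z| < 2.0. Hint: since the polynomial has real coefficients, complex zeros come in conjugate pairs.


The zeros of p are: (-2 + 2i), (-2 - 2i), (2 + 2i), (2 - 2i), -1.
Their magnitudes are: 2.828, 2.828, 2.828, 2.828, 1.
Zeros with |z| < R = 2.0: -1.
Count = 1.
By the argument principle, (1/2πi) ∮_{|z|=R} p'(z)/p(z) dz equals exactly this count.

Number of zeros inside |z| < 2.0: 1.


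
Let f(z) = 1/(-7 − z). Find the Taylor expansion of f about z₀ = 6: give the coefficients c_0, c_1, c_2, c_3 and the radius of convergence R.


Let w = z − z₀, so z = z₀ + w.
Then -7 − z = -7 − (z₀ + w) = (-7 − z₀) − w = -13 − w.
f(z) = 1/(-13 − w) = (1/(-13)) · 1/(1 − w/(-13)) = Σ_{n≥0} w^n / (-13)^(n+1).
So c_n = 1/(-13)^(n+1):
  c_0 = 1/(-13)^1 = -1/13.
  c_1 = 1/(-13)^2 = 1/169.
  c_2 = 1/(-13)^3 = -1/2197.
  c_3 = 1/(-13)^4 = 1/28561.
The series is valid for |w/d| < 1, i.e. |z − z₀| < |d|.
Radius of convergence: R = |-7 − z₀| = |-13| = 13 (distance from z₀ to the singularity z = -7).

c_0 = -1/13, c_1 = 1/169, c_2 = -1/2197, c_3 = 1/28561; R = 13.


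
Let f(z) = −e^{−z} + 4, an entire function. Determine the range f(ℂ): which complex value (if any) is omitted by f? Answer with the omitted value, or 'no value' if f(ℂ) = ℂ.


Little Picard bounds the complement of f(ℂ) to at most one point.
e^{−z} is never zero on ℂ, so -1·e^{−z} takes every value in ℂ ∖ {0}. Adding 4 shifts the range to ℂ ∖ {4}. Thus f omits exactly the value 4.

Omitted value: 4.


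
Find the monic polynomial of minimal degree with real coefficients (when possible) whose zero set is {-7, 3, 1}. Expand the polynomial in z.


The polynomial is p(z) = ∏_{α ∈ S} (z − α), where S = {-7, 3, 1}.
Expanding the product yields: p(z) = z^3 + 3·z^2 -25·z + 21.
The resulting polynomial has degree 3 and real coefficients as required.

p(z) = z^3 + 3·z^2 -25·z + 21.


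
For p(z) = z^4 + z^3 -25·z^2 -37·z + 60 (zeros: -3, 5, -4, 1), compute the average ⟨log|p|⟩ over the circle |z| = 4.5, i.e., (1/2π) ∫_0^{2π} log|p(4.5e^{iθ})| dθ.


Zeros: -4, -3, 1, 5; r = 4.5.
Inside |z| < r: -4, -3, 1. Outside (|z| ≥ r): 5.
p(0) = 60, so log|p(0)| = log(60) = 4.0943.
Apply Jensen: I(r) = log|p(0)| + Σ_k log(r/|z_k|), summed over zeros inside |z| < r.
  log(r/|z_k|) for z_k = -3: log(4.5/3) = 0.4055
  log(r/|z_k|) for z_k = -4: log(4.5/4) = 0.1178
  log(r/|z_k|) for z_k = 1: log(4.5/1) = 1.5041
  Outside zeros (5) contribute nothing to the Jensen sum.
Sum over inside zeros: 2.0273.
I(r) = log|p(0)| + (inside sum) = 4.0943 + 2.0273 = 6.1217.
Note: since some zeros are outside |z| ≤ r, the simplified n·log(r) form does NOT apply — only the inside zeros contribute.

I(r) ≈ 6.1217.


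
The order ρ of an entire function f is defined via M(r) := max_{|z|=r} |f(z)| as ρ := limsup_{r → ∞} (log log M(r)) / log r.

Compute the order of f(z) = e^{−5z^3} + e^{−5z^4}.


Each summand is entire of order 3 and 4 respectively (as in the single-exponential case). The order of a sum is at most the max of the orders, so ρ ≤ 4. For the lower bound: on |z|=r choose arg z so that -5z^4 is real positive; then |e^{-5z^4}| = e^{5r^4} while |e^{-5z^3}| ≤ e^{5r^3} = o(e^{5r^4}). So |f| ≥ e^{5r^4}(1 − o(1)) and ρ ≥ 4. Hence ρ = max(3, 4) = 4.
Therefore ρ = 4.

Order ρ = 4.


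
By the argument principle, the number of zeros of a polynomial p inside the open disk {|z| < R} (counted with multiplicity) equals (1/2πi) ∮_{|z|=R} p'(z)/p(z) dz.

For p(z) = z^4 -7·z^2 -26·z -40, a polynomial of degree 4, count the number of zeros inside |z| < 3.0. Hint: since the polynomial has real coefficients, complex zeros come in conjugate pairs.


The zeros of p are: (-1 + 2i), (-1 - 2i), -2, 4.
Their magnitudes are: 2.236, 2.236, 2, 4.
Zeros with |z| < R = 3.0: (-1 + 2i), (-1 - 2i), -2.
Count = 3.
By the argument principle, (1/2πi) ∮_{|z|=R} p'(z)/p(z) dz equals exactly this count.

Number of zeros inside |z| < 3.0: 3.


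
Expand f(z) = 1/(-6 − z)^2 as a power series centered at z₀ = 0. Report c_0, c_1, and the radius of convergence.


Let w = z − z₀, so z = z₀ + w.
Then -6 − z = -6 − (z₀ + w) = (-6 − z₀) − w = -6 − w.
f(z) = 1/(-6 − w)^2 = (1/(-6)^2) · (1 − w/(-6))^{−2}.
By the binomial series (1−u)^{−2} = Σ_{n≥0} C(n+1, 1) u^n for |u|<1, with u = w/(-6):
  c_n = C(n+1, 1) / (-6)^(n+2).
  c_0 = 1/(-6)^2 = 1/36.
  c_1 = 2/(-6)^3 = -1/108.
The series is valid for |w/d| < 1, i.e. |z − z₀| < |d|.
Radius of convergence: R = |-6 − z₀| = |-6| = 6 (distance from z₀ to the singularity z = -6).

c_0 = 1/36, c_1 = -1/108; R = 6.


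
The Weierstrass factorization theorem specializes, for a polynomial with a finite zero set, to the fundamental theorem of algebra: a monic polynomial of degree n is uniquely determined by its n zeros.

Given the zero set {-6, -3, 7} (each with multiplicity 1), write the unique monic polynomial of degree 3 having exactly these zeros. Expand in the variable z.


The polynomial is p(z) = ∏_{α ∈ S} (z − α), where S = {-6, -3, 7}.
Expanding the product yields: p(z) = z^3 + 2·z^2 -45·z -126.
The resulting polynomial has degree 3 and real coefficients as required.

p(z) = z^3 + 2·z^2 -45·z -126.


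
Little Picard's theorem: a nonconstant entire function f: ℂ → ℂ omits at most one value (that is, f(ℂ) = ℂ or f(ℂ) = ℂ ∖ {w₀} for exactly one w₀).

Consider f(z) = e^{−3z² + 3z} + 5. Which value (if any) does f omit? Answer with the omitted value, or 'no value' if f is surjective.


Little Picard bounds the complement of f(ℂ) to at most one point.
The exponent g(z) = −3z² + 3z is a nonconstant polynomial, hence surjective onto ℂ. So e^{g(z)} takes every value in {e^w : w ∈ ℂ} = ℂ ∖ {0}. Adding 5 shifts the range to ℂ ∖ {5}. f omits exactly 5.

Omitted value: 5.


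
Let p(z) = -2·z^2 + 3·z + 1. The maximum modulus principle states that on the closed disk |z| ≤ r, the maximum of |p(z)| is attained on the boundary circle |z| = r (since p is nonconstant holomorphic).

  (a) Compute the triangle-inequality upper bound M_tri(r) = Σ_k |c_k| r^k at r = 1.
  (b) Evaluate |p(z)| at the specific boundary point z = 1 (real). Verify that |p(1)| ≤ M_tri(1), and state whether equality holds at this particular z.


Coefficients: c_0 = 1, c_1 = 3, c_2 = -2. Radius r = 1.
Part (a). Triangle bound: M_tri(r) = Σ_k |c_k| r^k
  = |1|·1^0 + |3|·1^1 + |-2|·1^2
  = 1 + 3 + 2 = 6.
This bounds M(r) := max_{|z|=r} |p(z)| from above; equality holds iff all terms c_k z^k can be made to align in phase at a single z on |z|=r.
Part (b). At z = 1 (real, on the circle |z| = r):
  p(1) = (1)·1^0 + (3)·1^1 + (-2)·1^2 = 2.
  |p(1)| = 2.
Check: |p(1)| = 2 ≤ 6 = M_tri(1). ✓ Equality does not hold at z = 1 (the coefficients have mixed signs, so the terms do not all align in phase there).

M_tri(1) = 6; |p(1)| = 2; equality at z=1: no.


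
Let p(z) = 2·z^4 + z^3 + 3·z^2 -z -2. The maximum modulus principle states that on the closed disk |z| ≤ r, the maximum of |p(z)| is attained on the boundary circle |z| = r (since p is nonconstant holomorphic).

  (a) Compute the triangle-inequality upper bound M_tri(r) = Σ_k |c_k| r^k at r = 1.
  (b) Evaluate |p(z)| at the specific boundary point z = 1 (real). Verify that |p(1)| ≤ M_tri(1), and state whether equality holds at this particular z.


Coefficients: c_0 = -2, c_1 = -1, c_2 = 3, c_3 = 1, c_4 = 2. Radius r = 1.
Part (a). Triangle bound: M_tri(r) = Σ_k |c_k| r^k
  = |-2|·1^0 + |-1|·1^1 + |3|·1^2 + |1|·1^3 + |2|·1^4
  = 2 + 1 + 3 + 1 + 2 = 9.
This bounds M(r) := max_{|z|=r} |p(z)| from above; equality holds iff all terms c_k z^k can be made to align in phase at a single z on |z|=r.
Part (b). At z = 1 (real, on the circle |z| = r):
  p(1) = (-2)·1^0 + (-1)·1^1 + (3)·1^2 + (1)·1^3 + (2)·1^4 = 3.
  |p(1)| = 3.
Check: |p(1)| = 3 ≤ 9 = M_tri(1). ✓ Equality does not hold at z = 1 (the coefficients have mixed signs, so the terms do not all align in phase there).

M_tri(1) = 9; |p(1)| = 3; equality at z=1: no.


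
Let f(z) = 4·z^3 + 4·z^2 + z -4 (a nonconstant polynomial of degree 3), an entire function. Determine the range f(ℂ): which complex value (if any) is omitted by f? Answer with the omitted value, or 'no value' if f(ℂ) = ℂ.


Little Picard bounds the complement of f(ℂ) to at most one point.
For every w ∈ ℂ, the equation p(z) − w = 0 is a nonconstant polynomial in z and hence has at least one root by the fundamental theorem of algebra. So p is surjective onto ℂ, omitting no value.

Omitted value: no value.


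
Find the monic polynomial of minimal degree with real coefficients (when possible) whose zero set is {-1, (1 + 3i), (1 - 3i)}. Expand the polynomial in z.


The polynomial is p(z) = ∏_{α ∈ S} (z − α), where S = {-1, (1 + 3i), (1 - 3i)}.
Expanding the product yields: p(z) = z^3 -z^2 + 8·z + 10.
Note conjugate pairs combine to real quadratics: (z − (1+3i))(z − (1−3i)) = z² − 2z + 10.
The resulting polynomial has degree 3 and real coefficients as required.

p(z) = z^3 -z^2 + 8·z + 10.


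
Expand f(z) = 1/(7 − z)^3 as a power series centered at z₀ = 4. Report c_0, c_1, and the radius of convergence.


Let w = z − z₀, so z = z₀ + w.
Then 7 − z = 7 − (z₀ + w) = (7 − z₀) − w = 3 − w.
f(z) = 1/(3 − w)^3 = (1/(3)^3) · (1 − w/(3))^{−3}.
By the binomial series (1−u)^{−3} = Σ_{n≥0} C(n+2, 2) u^n for |u|<1, with u = w/(3):
  c_n = C(n+2, 2) / (3)^(n+3).
  c_0 = 1/(3)^3 = 1/27.
  c_1 = 3/(3)^4 = 1/27.
The series is valid for |w/d| < 1, i.e. |z − z₀| < |d|.
Radius of convergence: R = |7 − z₀| = |3| = 3 (distance from z₀ to the singularity z = 7).

c_0 = 1/27, c_1 = 1/27; R = 3.


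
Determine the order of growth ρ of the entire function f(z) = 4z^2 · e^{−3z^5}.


M(r) = max_{|z|=r} |4|·|z|^2·|e^{−3z^5}| = 4·r^2 · e^{3r^5} (the factors attain their maxima compatibly on |z|=r). Then log M(r) = log 4 + 2·log r + 3r^5, dominated by the last term, so log log M(r) ~ 5·log r. The polynomial factor 4z^2 contributes only a log r term and does not affect the order. ρ = 5.
Therefore ρ = 5.

Order ρ = 5.


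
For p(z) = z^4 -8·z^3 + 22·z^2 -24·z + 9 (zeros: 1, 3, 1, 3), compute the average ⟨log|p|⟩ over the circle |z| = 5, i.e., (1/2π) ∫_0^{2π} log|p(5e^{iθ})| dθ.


Zeros: 1, 1, 3, 3; r = 5.
Inside |z| < r: 1, 1, 3, 3. Outside (|z| ≥ r): ∅.
p(0) = 9, so log|p(0)| = log(9) = 2.1972.
Apply Jensen: I(r) = log|p(0)| + Σ_k log(r/|z_k|), summed over zeros inside |z| < r.
  log(r/|z_k|) for z_k = 1: log(5/1) = 1.6094
  log(r/|z_k|) for z_k = 3: log(5/3) = 0.5108
  log(r/|z_k|) for z_k = 1: log(5/1) = 1.6094
  log(r/|z_k|) for z_k = 3: log(5/3) = 0.5108
Sum over inside zeros: 4.2405.
I(r) = log|p(0)| + (inside sum) = 2.1972 + 4.2405 = 6.4378.
Closed form (all zeros inside, monic): I(r) = n·log(r) = 4·log(5) = 6.4378. ✓

I(r) ≈ 6.4378.


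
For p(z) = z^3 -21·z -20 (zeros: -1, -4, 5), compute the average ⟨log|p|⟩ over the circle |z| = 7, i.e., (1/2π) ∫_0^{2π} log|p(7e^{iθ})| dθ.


Zeros: -4, -1, 5; r = 7.
Inside |z| < r: -4, -1, 5. Outside (|z| ≥ r): ∅.
p(0) = -20, so log|p(0)| = log(20) = 2.9957.
Apply Jensen: I(r) = log|p(0)| + Σ_k log(r/|z_k|), summed over zeros inside |z| < r.
  log(r/|z_k|) for z_k = -1: log(7/1) = 1.9459
  log(r/|z_k|) for z_k = -4: log(7/4) = 0.5596
  log(r/|z_k|) for z_k = 5: log(7/5) = 0.3365
Sum over inside zeros: 2.8420.
I(r) = log|p(0)| + (inside sum) = 2.9957 + 2.8420 = 5.8377.
Closed form (all zeros inside, monic): I(r) = n·log(r) = 3·log(7) = 5.8377. ✓

I(r) ≈ 5.8377.


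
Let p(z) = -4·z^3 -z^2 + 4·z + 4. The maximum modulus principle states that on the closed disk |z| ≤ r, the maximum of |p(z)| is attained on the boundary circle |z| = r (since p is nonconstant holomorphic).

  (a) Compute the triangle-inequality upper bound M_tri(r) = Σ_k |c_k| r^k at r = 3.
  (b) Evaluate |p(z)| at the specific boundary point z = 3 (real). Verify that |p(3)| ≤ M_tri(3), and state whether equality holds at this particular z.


Coefficients: c_0 = 4, c_1 = 4, c_2 = -1, c_3 = -4. Radius r = 3.
Part (a). Triangle bound: M_tri(r) = Σ_k |c_k| r^k
  = |4|·3^0 + |4|·3^1 + |-1|·3^2 + |-4|·3^3
  = 4 + 12 + 9 + 108 = 133.
This bounds M(r) := max_{|z|=r} |p(z)| from above; equality holds iff all terms c_k z^k can be made to align in phase at a single z on |z|=r.
Part (b). At z = 3 (real, on the circle |z| = r):
  p(3) = (4)·3^0 + (4)·3^1 + (-1)·3^2 + (-4)·3^3 = -101.
  |p(3)| = 101.
Check: |p(3)| = 101 ≤ 133 = M_tri(3). ✓ Equality does not hold at z = 3 (the coefficients have mixed signs, so the terms do not all align in phase there).

M_tri(3) = 133; |p(3)| = 101; equality at z=3: no.


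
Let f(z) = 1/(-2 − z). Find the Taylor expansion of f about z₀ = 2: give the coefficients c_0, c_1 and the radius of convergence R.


Let w = z − z₀, so z = z₀ + w.
Then -2 − z = -2 − (z₀ + w) = (-2 − z₀) − w = -4 − w.
f(z) = 1/(-4 − w) = (1/(-4)) · 1/(1 − w/(-4)) = Σ_{n≥0} w^n / (-4)^(n+1).
So c_n = 1/(-4)^(n+1):
  c_0 = 1/(-4)^1 = -1/4.
  c_1 = 1/(-4)^2 = 1/16.
The series is valid for |w/d| < 1, i.e. |z − z₀| < |d|.
Radius of convergence: R = |-2 − z₀| = |-4| = 4 (distance from z₀ to the singularity z = -2).

c_0 = -1/4, c_1 = 1/16; R = 4.


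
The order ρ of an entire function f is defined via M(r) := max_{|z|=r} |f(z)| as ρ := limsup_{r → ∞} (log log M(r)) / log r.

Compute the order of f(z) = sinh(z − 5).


sinh(w) is a linear combination of e^{iw} and e^{−iw} (or e^w, e^{−w} in the hyperbolic case), so |sinh(w)| ≤ e^{|w|}. With w = z − 5, |w| ≤ 1|z| + 5 = 1r + 5 on |z| = r, giving M(r) ≤ e^{1r + 5}, so ρ ≤ 1. On a suitable ray (z = it for sin/cos; z = t for sinh/cosh, t real → ∞), |sinh(z − 5)| grows like e^{1|t|}/2, so ρ ≥ 1. Hence ρ = 1.
Therefore ρ = 1.

Order ρ = 1.


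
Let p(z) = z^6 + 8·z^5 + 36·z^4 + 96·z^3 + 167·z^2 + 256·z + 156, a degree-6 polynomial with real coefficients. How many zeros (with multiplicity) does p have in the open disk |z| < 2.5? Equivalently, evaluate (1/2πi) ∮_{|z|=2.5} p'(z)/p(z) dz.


The zeros of p are: -3, (0 + 2i), (0 - 2i), (-2 + 3i), (-2 - 3i), -1.
Their magnitudes are: 3, 2, 2, 3.606, 3.606, 1.
Zeros with |z| < R = 2.5: (0 + 2i), (0 - 2i), -1.
Count = 3.
By the argument principle, (1/2πi) ∮_{|z|=R} p'(z)/p(z) dz equals exactly this count.

Number of zeros inside |z| < 2.5: 3.


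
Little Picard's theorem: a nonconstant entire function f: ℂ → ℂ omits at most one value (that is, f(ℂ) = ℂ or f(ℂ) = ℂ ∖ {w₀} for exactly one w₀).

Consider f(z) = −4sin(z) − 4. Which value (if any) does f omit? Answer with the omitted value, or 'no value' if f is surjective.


Little Picard bounds the complement of f(ℂ) to at most one point.
sin is entire and surjective onto ℂ: for every w ∈ ℂ, sin(ζ) = w has a solution ζ ∈ ℂ (e.g., via the complex inverse arcsin). With ζ = z this gives z = ζ/(1). Then -4·sin(z) takes every value in -4·ℂ = ℂ, and adding -4 is a bijection of ℂ. So f is surjective and omits no value. (Note: only on the real line is sin bounded by [−1, 1].)

Omitted value: no value.


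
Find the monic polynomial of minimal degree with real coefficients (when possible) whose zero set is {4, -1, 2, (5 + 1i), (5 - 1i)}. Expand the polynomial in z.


The polynomial is p(z) = ∏_{α ∈ S} (z − α), where S = {4, -1, 2, (5 + 1i), (5 - 1i)}.
Expanding the product yields: p(z) = z^5 -15·z^4 + 78·z^3 -142·z^2 -28·z + 208.
Note conjugate pairs combine to real quadratics: (z − (5+1i))(z − (5−1i)) = z² − 10z + 26.
The resulting polynomial has degree 5 and real coefficients as required.

p(z) = z^5 -15·z^4 + 78·z^3 -142·z^2 -28·z + 208.


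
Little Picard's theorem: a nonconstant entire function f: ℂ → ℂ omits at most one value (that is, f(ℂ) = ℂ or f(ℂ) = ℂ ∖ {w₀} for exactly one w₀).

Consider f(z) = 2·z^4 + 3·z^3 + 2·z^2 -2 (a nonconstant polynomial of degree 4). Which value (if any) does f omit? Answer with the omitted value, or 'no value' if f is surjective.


Little Picard bounds the complement of f(ℂ) to at most one point.
For every w ∈ ℂ, the equation p(z) − w = 0 is a nonconstant polynomial in z and hence has at least one root by the fundamental theorem of algebra. So p is surjective onto ℂ, omitting no value.

Omitted value: no value.


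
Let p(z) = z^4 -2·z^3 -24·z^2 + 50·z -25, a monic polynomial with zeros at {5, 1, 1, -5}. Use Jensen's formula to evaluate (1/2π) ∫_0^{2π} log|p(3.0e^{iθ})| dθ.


Zeros: -5, 1, 1, 5; r = 3.0.
Inside |z| < r: 1, 1. Outside (|z| ≥ r): -5, 5.
p(0) = -25, so log|p(0)| = log(25) = 3.2189.
Apply Jensen: I(r) = log|p(0)| + Σ_k log(r/|z_k|), summed over zeros inside |z| < r.
  log(r/|z_k|) for z_k = 1: log(3.0/1) = 1.0986
  log(r/|z_k|) for z_k = 1: log(3.0/1) = 1.0986
  Outside zeros (-5, 5) contribute nothing to the Jensen sum.
Sum over inside zeros: 2.1972.
I(r) = log|p(0)| + (inside sum) = 3.2189 + 2.1972 = 5.4161.
Note: since some zeros are outside |z| ≤ r, the simplified n·log(r) form does NOT apply — only the inside zeros contribute.

I(r) ≈ 5.4161.


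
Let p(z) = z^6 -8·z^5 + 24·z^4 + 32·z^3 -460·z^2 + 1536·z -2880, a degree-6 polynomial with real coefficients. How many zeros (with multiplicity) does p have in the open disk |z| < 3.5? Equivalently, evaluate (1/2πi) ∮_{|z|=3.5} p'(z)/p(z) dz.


The zeros of p are: 4, (1 + 3i), (1 - 3i), -4, (3 + 3i), (3 - 3i).
Their magnitudes are: 4, 3.162, 3.162, 4, 4.243, 4.243.
Zeros with |z| < R = 3.5: (1 + 3i), (1 - 3i).
Count = 2.
By the argument principle, (1/2πi) ∮_{|z|=R} p'(z)/p(z) dz equals exactly this count.

Number of zeros inside |z| < 3.5: 2.


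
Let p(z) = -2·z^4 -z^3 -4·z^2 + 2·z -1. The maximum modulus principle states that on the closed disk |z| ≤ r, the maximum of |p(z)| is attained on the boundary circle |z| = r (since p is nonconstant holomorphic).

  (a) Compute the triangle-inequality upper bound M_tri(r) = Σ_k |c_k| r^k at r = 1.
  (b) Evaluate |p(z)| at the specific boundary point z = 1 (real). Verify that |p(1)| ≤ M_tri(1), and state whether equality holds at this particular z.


Coefficients: c_0 = -1, c_1 = 2, c_2 = -4, c_3 = -1, c_4 = -2. Radius r = 1.
Part (a). Triangle bound: M_tri(r) = Σ_k |c_k| r^k
  = |-1|·1^0 + |2|·1^1 + |-4|·1^2 + |-1|·1^3 + |-2|·1^4
  = 1 + 2 + 4 + 1 + 2 = 10.
This bounds M(r) := max_{|z|=r} |p(z)| from above; equality holds iff all terms c_k z^k can be made to align in phase at a single z on |z|=r.
Part (b). At z = 1 (real, on the circle |z| = r):
  p(1) = (-1)·1^0 + (2)·1^1 + (-4)·1^2 + (-1)·1^3 + (-2)·1^4 = -6.
  |p(1)| = 6.
Check: |p(1)| = 6 ≤ 10 = M_tri(1). ✓ Equality does not hold at z = 1 (the coefficients have mixed signs, so the terms do not all align in phase there).

M_tri(1) = 10; |p(1)| = 6; equality at z=1: no.


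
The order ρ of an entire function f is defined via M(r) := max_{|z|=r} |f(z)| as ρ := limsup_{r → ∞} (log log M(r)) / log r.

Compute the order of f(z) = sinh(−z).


sinh(w) is a linear combination of e^{iw} and e^{−iw} (or e^w, e^{−w} in the hyperbolic case), so |sinh(w)| ≤ e^{|w|}. With w = −z, |w| ≤ 1|z| + 0 = 1r + 0 on |z| = r, giving M(r) ≤ e^{1r + 0}, so ρ ≤ 1. On a suitable ray (z = it for sin/cos; z = t for sinh/cosh, t real → ∞), |sinh(−z)| grows like e^{1|t|}/2, so ρ ≥ 1. Hence ρ = 1.
Therefore ρ = 1.

Order ρ = 1.
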